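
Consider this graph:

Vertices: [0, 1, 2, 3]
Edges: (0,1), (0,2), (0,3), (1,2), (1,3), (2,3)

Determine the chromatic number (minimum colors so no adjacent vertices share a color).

The graph has a maximum clique of size 4 (lower bound on chromatic number).
A valid 4-coloring: {0: 0, 1: 1, 2: 2, 3: 3}.
Chromatic number = 4.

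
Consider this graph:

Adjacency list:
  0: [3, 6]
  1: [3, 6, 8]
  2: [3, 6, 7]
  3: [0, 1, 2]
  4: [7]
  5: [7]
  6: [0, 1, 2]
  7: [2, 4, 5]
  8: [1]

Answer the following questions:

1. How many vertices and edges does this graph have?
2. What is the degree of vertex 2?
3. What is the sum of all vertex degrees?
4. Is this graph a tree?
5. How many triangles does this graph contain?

Count: 9 vertices, 10 edges.
Vertex 2 has neighbors [3, 6, 7], degree = 3.
Handshaking lemma: 2 * 10 = 20.
A tree on 9 vertices has 8 edges. This graph has 10 edges (2 extra). Not a tree.
Number of triangles = 0.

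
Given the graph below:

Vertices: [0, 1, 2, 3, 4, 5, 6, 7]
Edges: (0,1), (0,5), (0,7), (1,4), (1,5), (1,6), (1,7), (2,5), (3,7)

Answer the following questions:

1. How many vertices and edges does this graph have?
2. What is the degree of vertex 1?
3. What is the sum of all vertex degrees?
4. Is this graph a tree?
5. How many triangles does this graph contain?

Count: 8 vertices, 9 edges.
Vertex 1 has neighbors [0, 4, 5, 6, 7], degree = 5.
Handshaking lemma: 2 * 9 = 18.
A tree on 8 vertices has 7 edges. This graph has 9 edges (2 extra). Not a tree.
Number of triangles = 2.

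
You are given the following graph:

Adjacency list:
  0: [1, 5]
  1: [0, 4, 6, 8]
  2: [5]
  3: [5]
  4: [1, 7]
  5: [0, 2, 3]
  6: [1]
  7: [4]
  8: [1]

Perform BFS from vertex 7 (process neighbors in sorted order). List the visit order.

BFS from vertex 7 (neighbors processed in ascending order):
Visit order: 7, 4, 1, 0, 6, 8, 5, 2, 3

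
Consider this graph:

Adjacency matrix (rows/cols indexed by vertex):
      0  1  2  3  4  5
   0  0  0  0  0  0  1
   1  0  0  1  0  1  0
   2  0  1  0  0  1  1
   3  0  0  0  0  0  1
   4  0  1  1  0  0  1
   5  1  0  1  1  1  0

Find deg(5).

Vertex 5 has neighbors [0, 2, 3, 4], so deg(5) = 4.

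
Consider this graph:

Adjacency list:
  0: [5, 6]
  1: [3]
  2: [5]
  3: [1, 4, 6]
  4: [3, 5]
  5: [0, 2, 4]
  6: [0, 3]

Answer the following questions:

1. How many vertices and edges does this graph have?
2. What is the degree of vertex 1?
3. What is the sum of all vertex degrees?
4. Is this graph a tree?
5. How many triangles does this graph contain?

Count: 7 vertices, 7 edges.
Vertex 1 has neighbors [3], degree = 1.
Handshaking lemma: 2 * 7 = 14.
A tree on 7 vertices has 6 edges. This graph has 7 edges (1 extra). Not a tree.
Number of triangles = 0.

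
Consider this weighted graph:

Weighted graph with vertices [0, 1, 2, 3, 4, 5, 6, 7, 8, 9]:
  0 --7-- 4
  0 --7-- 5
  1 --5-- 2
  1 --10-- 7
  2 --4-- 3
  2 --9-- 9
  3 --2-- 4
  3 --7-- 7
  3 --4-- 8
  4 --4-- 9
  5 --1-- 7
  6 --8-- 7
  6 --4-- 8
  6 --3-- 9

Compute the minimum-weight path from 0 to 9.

Using Dijkstra's algorithm from vertex 0:
Shortest path: 0 -> 4 -> 9
Total weight: 7 + 4 = 11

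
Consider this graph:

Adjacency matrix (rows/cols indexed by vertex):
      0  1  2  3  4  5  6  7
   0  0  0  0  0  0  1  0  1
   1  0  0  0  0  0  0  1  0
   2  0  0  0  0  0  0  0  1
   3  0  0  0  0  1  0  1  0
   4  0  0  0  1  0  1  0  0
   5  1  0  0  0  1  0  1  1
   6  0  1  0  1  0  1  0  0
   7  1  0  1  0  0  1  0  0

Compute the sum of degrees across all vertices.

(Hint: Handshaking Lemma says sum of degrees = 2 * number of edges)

Count edges: 9 edges.
By Handshaking Lemma: sum of degrees = 2 * 9 = 18.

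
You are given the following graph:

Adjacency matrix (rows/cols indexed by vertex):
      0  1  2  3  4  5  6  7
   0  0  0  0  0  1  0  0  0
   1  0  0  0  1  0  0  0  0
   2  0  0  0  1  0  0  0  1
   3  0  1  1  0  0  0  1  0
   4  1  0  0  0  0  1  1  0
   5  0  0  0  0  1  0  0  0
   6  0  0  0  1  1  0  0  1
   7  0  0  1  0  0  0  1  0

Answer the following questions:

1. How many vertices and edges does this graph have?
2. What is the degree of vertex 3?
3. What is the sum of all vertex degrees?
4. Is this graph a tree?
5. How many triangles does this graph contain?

Count: 8 vertices, 8 edges.
Vertex 3 has neighbors [1, 2, 6], degree = 3.
Handshaking lemma: 2 * 8 = 16.
A tree on 8 vertices has 7 edges. This graph has 8 edges (1 extra). Not a tree.
Number of triangles = 0.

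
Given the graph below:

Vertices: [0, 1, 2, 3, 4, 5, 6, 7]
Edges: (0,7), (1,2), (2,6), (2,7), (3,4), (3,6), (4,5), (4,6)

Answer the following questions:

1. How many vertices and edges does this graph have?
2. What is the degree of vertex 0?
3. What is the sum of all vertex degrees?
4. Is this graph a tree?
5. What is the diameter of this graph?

Count: 8 vertices, 8 edges.
Vertex 0 has neighbors [7], degree = 1.
Handshaking lemma: 2 * 8 = 16.
A tree on 8 vertices has 7 edges. This graph has 8 edges (1 extra). Not a tree.
Diameter (longest shortest path) = 5.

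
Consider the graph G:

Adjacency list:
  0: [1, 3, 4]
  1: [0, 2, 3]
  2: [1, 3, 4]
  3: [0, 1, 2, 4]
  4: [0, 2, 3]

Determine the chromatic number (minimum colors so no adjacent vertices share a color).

The graph has a maximum clique of size 3 (lower bound on chromatic number).
A valid 3-coloring: {0: 1, 1: 2, 2: 1, 3: 0, 4: 2}.
Chromatic number = 3.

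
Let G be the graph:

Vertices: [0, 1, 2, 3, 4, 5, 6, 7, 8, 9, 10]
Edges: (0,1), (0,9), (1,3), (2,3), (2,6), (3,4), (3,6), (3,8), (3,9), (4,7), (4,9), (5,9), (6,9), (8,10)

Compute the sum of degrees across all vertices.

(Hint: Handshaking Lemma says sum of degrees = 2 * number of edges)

Count edges: 14 edges.
By Handshaking Lemma: sum of degrees = 2 * 14 = 28.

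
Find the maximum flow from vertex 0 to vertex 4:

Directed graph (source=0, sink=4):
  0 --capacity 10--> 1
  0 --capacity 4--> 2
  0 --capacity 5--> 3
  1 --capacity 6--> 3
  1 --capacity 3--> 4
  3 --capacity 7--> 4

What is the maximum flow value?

Computing max flow:
  Flow on (0->1): 9/10
  Flow on (0->3): 1/5
  Flow on (1->3): 6/6
  Flow on (1->4): 3/3
  Flow on (3->4): 7/7
Maximum flow = 10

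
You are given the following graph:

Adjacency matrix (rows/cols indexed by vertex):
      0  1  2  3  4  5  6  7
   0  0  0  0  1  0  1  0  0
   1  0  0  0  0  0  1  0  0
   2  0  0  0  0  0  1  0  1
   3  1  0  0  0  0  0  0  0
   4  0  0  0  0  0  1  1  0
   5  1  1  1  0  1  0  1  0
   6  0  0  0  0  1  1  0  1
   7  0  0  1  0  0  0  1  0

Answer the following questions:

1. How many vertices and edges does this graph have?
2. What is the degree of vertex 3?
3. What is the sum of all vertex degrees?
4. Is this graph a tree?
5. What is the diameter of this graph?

Count: 8 vertices, 9 edges.
Vertex 3 has neighbors [0], degree = 1.
Handshaking lemma: 2 * 9 = 18.
A tree on 8 vertices has 7 edges. This graph has 9 edges (2 extra). Not a tree.
Diameter (longest shortest path) = 4.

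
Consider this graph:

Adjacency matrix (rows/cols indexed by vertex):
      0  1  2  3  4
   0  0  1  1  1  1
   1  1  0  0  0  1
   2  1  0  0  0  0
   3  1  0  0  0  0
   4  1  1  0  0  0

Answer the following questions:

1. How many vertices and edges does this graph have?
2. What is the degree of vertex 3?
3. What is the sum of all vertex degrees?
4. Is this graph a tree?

Count: 5 vertices, 5 edges.
Vertex 3 has neighbors [0], degree = 1.
Handshaking lemma: 2 * 5 = 10.
A tree on 5 vertices has 4 edges. This graph has 5 edges (1 extra). Not a tree.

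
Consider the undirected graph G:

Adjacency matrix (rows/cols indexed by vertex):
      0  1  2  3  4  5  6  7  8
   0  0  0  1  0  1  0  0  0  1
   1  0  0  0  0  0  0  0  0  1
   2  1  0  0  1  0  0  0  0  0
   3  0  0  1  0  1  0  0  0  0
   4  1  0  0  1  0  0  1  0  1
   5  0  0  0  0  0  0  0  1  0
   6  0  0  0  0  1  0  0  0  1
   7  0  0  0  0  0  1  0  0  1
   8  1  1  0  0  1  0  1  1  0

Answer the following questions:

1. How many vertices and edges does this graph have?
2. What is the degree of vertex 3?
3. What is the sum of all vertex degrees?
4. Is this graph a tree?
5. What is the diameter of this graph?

Count: 9 vertices, 11 edges.
Vertex 3 has neighbors [2, 4], degree = 2.
Handshaking lemma: 2 * 11 = 22.
A tree on 9 vertices has 8 edges. This graph has 11 edges (3 extra). Not a tree.
Diameter (longest shortest path) = 4.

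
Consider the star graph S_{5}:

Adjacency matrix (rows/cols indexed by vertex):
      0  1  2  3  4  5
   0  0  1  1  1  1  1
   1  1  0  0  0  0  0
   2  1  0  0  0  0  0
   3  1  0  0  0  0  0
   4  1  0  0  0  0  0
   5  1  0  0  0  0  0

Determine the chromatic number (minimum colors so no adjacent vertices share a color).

S_{5} has one hub adjacent to 5 leaves; leaves are pairwise non-adjacent.
Color the hub 0 and every leaf 1.
Chromatic number = 2.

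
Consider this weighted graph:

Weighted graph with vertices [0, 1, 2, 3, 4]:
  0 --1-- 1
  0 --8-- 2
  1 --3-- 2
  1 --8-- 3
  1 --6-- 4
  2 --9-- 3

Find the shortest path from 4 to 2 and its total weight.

Using Dijkstra's algorithm from vertex 4:
Shortest path: 4 -> 1 -> 2
Total weight: 6 + 3 = 9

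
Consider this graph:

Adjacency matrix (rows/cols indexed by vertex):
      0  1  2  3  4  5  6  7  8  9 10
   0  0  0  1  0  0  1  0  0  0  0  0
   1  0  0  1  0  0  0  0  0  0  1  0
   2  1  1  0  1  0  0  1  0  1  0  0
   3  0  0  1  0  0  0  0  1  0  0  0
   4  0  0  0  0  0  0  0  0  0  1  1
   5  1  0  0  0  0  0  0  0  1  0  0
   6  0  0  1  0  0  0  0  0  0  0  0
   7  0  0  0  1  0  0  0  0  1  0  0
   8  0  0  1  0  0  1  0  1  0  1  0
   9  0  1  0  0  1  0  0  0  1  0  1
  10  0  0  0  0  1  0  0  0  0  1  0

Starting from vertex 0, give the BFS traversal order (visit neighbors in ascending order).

BFS from vertex 0 (neighbors processed in ascending order):
Visit order: 0, 2, 5, 1, 3, 6, 8, 9, 7, 4, 10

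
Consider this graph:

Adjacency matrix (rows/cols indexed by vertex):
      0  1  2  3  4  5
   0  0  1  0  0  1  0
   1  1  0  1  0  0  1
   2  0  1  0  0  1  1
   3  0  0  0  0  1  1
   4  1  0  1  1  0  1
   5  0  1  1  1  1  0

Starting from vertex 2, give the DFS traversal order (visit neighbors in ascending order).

DFS from vertex 2 (neighbors processed in ascending order):
Visit order: 2, 1, 0, 4, 3, 5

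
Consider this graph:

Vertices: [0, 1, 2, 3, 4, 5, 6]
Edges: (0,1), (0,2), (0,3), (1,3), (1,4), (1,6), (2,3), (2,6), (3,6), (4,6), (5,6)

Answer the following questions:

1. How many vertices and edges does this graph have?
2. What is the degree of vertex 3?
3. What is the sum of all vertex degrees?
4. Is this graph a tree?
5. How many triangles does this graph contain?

Count: 7 vertices, 11 edges.
Vertex 3 has neighbors [0, 1, 2, 6], degree = 4.
Handshaking lemma: 2 * 11 = 22.
A tree on 7 vertices has 6 edges. This graph has 11 edges (5 extra). Not a tree.
Number of triangles = 5.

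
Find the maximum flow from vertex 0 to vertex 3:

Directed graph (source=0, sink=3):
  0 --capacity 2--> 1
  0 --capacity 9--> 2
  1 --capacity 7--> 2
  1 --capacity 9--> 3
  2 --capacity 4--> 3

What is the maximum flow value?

Computing max flow:
  Flow on (0->1): 2/2
  Flow on (0->2): 4/9
  Flow on (1->3): 2/9
  Flow on (2->3): 4/4
Maximum flow = 6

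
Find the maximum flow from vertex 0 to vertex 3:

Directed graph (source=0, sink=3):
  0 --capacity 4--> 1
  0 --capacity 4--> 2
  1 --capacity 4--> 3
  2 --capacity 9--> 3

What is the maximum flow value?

Computing max flow:
  Flow on (0->1): 4/4
  Flow on (0->2): 4/4
  Flow on (1->3): 4/4
  Flow on (2->3): 4/9
Maximum flow = 8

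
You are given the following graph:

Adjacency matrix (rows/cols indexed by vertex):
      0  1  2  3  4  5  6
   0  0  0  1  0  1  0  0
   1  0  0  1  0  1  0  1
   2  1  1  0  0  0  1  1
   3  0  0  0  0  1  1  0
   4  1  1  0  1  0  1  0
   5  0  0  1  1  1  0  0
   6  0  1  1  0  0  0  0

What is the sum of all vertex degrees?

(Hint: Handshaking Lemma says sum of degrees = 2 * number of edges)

Count edges: 10 edges.
By Handshaking Lemma: sum of degrees = 2 * 10 = 20.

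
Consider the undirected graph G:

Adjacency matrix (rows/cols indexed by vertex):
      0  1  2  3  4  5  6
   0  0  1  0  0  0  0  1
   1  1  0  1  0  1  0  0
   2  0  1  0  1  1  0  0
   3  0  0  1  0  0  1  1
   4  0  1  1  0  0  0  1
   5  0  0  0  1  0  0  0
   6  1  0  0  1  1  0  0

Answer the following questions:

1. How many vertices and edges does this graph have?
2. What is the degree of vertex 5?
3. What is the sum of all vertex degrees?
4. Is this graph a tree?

Count: 7 vertices, 9 edges.
Vertex 5 has neighbors [3], degree = 1.
Handshaking lemma: 2 * 9 = 18.
A tree on 7 vertices has 6 edges. This graph has 9 edges (3 extra). Not a tree.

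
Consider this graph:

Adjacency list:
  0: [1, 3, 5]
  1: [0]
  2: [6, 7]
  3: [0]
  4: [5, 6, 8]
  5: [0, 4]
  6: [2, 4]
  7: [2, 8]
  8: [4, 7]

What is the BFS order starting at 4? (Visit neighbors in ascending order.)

BFS from vertex 4 (neighbors processed in ascending order):
Visit order: 4, 5, 6, 8, 0, 2, 7, 1, 3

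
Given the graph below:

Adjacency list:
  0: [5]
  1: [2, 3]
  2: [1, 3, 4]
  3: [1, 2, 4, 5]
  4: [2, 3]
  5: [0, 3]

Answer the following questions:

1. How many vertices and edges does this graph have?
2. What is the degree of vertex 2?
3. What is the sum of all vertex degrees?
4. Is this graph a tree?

Count: 6 vertices, 7 edges.
Vertex 2 has neighbors [1, 3, 4], degree = 3.
Handshaking lemma: 2 * 7 = 14.
A tree on 6 vertices has 5 edges. This graph has 7 edges (2 extra). Not a tree.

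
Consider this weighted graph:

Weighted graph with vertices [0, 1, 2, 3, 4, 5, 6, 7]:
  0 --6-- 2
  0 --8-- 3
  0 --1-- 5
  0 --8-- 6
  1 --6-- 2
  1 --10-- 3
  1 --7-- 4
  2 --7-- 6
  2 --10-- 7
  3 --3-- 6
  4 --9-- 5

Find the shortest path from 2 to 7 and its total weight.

Using Dijkstra's algorithm from vertex 2:
Shortest path: 2 -> 7
Total weight: 10 = 10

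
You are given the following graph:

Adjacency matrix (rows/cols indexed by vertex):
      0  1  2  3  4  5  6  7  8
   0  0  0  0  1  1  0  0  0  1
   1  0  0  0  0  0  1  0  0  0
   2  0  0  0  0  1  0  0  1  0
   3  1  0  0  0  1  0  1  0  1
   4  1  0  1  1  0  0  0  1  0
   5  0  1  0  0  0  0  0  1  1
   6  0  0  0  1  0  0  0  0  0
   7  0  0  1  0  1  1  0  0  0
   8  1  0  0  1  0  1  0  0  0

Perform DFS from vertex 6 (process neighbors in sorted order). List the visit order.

DFS from vertex 6 (neighbors processed in ascending order):
Visit order: 6, 3, 0, 4, 2, 7, 5, 1, 8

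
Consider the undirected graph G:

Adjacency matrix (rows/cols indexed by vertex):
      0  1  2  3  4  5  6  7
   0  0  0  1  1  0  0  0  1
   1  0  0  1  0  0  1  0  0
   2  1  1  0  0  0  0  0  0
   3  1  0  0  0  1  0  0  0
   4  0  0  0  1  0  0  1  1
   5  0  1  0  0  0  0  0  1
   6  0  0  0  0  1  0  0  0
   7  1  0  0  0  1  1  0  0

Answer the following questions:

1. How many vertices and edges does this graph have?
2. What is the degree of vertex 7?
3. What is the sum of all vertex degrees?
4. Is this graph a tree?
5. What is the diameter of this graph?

Count: 8 vertices, 9 edges.
Vertex 7 has neighbors [0, 4, 5], degree = 3.
Handshaking lemma: 2 * 9 = 18.
A tree on 8 vertices has 7 edges. This graph has 9 edges (2 extra). Not a tree.
Diameter (longest shortest path) = 4.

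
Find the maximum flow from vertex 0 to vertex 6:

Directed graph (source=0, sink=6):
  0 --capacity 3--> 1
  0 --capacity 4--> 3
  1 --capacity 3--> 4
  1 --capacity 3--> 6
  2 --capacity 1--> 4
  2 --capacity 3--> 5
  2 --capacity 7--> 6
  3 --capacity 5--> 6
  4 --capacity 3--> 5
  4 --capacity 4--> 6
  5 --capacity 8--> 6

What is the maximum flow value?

Computing max flow:
  Flow on (0->1): 3/3
  Flow on (0->3): 4/4
  Flow on (1->6): 3/3
  Flow on (3->6): 4/5
Maximum flow = 7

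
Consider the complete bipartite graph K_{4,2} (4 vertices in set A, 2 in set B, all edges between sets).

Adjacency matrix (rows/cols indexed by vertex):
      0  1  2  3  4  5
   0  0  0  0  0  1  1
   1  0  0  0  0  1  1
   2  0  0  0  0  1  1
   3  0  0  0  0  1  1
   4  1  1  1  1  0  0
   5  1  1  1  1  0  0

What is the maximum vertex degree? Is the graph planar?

Set-A vertices have degree 2; set-B vertices have degree 4. Maximum degree = max(4,2) = 4.
min(4,2) <= 2, so K_{4,2} avoids a K_{3,3} subdivision and is planar.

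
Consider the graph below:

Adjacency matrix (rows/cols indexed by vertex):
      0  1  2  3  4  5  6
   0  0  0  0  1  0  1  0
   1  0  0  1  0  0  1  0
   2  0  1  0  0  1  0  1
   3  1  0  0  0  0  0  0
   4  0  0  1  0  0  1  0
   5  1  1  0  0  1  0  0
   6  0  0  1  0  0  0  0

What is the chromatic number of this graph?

The graph has a maximum clique of size 2 (lower bound on chromatic number).
A valid 2-coloring: {0: 1, 1: 1, 2: 0, 3: 0, 4: 1, 5: 0, 6: 1}.
Chromatic number = 2.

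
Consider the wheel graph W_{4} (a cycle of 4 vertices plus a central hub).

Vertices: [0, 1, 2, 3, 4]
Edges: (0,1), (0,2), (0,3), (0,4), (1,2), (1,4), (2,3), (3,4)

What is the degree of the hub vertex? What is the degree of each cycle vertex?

The hub connects to all 4 cycle vertices, so deg(hub) = 4.
Each cycle vertex connects to 2 neighbors on the cycle plus the hub, so deg(cycle vertex) = 3.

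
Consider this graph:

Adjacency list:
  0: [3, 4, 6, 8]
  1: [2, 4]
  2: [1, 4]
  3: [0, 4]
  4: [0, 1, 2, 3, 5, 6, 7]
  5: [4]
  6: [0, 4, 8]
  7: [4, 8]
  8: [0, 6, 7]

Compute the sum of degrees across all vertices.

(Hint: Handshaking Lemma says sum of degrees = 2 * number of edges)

Count edges: 13 edges.
By Handshaking Lemma: sum of degrees = 2 * 13 = 26.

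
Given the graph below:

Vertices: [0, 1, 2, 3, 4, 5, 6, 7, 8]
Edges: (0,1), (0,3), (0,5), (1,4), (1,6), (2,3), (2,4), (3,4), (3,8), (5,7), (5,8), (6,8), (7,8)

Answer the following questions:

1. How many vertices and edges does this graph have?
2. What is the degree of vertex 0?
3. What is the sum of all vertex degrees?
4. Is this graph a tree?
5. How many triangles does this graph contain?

Count: 9 vertices, 13 edges.
Vertex 0 has neighbors [1, 3, 5], degree = 3.
Handshaking lemma: 2 * 13 = 26.
A tree on 9 vertices has 8 edges. This graph has 13 edges (5 extra). Not a tree.
Number of triangles = 2.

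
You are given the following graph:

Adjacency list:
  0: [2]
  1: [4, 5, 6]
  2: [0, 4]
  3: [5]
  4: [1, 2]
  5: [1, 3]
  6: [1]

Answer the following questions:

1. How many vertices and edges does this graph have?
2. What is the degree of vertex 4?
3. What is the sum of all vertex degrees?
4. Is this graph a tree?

Count: 7 vertices, 6 edges.
Vertex 4 has neighbors [1, 2], degree = 2.
Handshaking lemma: 2 * 6 = 12.
A graph is a tree iff it is connected and has exactly n-1 edges. This graph is connected (all 7 vertices in one component) and has 7-1 = 6 edges. It is a tree.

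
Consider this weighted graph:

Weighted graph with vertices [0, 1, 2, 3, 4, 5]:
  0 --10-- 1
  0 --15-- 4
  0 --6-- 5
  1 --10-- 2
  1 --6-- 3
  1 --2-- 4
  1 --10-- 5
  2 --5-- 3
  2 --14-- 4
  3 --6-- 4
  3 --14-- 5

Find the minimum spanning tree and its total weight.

Applying Kruskal's algorithm (sort edges by weight, add if no cycle):
  Add (1,4) w=2
  Add (2,3) w=5
  Add (0,5) w=6
  Add (1,3) w=6
  Skip (3,4) w=6 (creates cycle)
  Add (0,1) w=10
  Skip (1,2) w=10 (creates cycle)
  Skip (1,5) w=10 (creates cycle)
  Skip (2,4) w=14 (creates cycle)
  Skip (3,5) w=14 (creates cycle)
  Skip (0,4) w=15 (creates cycle)
MST weight = 29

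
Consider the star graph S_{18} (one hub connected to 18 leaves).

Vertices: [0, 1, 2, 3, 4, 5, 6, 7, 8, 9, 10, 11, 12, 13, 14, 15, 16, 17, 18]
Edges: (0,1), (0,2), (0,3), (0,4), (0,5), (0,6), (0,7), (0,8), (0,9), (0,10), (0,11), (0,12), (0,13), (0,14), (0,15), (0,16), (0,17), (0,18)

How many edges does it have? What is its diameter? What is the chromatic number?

Star graph S_{18}: the hub connects to all 18 leaves.
Edges = 18.
Diameter = 2 (any leaf to hub is 1, leaf to leaf through hub is 2).
Star graphs are bipartite (hub vs leaves), so chromatic number = 2.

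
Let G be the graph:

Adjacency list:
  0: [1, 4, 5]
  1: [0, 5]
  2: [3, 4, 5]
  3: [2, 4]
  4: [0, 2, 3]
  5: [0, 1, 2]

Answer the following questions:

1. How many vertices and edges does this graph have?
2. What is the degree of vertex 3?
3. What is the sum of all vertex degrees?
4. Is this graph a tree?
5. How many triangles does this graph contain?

Count: 6 vertices, 8 edges.
Vertex 3 has neighbors [2, 4], degree = 2.
Handshaking lemma: 2 * 8 = 16.
A tree on 6 vertices has 5 edges. This graph has 8 edges (3 extra). Not a tree.
Number of triangles = 2.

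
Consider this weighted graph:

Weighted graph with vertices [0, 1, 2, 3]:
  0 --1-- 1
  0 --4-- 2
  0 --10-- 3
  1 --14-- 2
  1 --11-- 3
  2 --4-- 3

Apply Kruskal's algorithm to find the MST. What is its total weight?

Applying Kruskal's algorithm (sort edges by weight, add if no cycle):
  Add (0,1) w=1
  Add (0,2) w=4
  Add (2,3) w=4
  Skip (0,3) w=10 (creates cycle)
  Skip (1,3) w=11 (creates cycle)
  Skip (1,2) w=14 (creates cycle)
MST weight = 9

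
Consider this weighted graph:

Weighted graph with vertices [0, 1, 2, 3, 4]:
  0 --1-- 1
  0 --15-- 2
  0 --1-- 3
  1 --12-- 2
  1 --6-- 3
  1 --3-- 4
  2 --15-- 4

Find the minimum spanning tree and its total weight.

Applying Kruskal's algorithm (sort edges by weight, add if no cycle):
  Add (0,1) w=1
  Add (0,3) w=1
  Add (1,4) w=3
  Skip (1,3) w=6 (creates cycle)
  Add (1,2) w=12
  Skip (0,2) w=15 (creates cycle)
  Skip (2,4) w=15 (creates cycle)
MST weight = 17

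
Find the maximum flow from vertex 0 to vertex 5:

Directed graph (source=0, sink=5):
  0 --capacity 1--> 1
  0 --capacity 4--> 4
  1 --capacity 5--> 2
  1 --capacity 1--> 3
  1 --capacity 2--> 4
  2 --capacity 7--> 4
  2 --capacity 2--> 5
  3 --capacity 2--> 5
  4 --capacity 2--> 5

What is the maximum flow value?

Computing max flow:
  Flow on (0->1): 1/1
  Flow on (0->4): 2/4
  Flow on (1->2): 1/5
  Flow on (2->5): 1/2
  Flow on (4->5): 2/2
Maximum flow = 3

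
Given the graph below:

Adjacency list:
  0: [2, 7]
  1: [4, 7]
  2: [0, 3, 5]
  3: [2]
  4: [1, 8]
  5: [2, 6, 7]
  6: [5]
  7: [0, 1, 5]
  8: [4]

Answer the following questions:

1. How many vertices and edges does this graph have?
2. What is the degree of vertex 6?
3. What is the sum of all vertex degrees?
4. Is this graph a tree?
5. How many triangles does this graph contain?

Count: 9 vertices, 9 edges.
Vertex 6 has neighbors [5], degree = 1.
Handshaking lemma: 2 * 9 = 18.
A tree on 9 vertices has 8 edges. This graph has 9 edges (1 extra). Not a tree.
Number of triangles = 0.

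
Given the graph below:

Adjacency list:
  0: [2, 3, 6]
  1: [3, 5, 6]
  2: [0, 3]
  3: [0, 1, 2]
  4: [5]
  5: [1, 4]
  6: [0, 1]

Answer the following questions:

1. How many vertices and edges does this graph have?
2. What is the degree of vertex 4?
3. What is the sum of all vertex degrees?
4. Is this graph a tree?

Count: 7 vertices, 8 edges.
Vertex 4 has neighbors [5], degree = 1.
Handshaking lemma: 2 * 8 = 16.
A tree on 7 vertices has 6 edges. This graph has 8 edges (2 extra). Not a tree.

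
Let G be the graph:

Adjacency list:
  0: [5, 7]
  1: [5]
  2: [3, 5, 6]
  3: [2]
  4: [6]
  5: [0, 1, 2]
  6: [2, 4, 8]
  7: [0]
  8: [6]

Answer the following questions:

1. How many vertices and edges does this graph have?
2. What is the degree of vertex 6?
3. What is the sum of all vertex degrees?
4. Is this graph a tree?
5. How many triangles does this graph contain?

Count: 9 vertices, 8 edges.
Vertex 6 has neighbors [2, 4, 8], degree = 3.
Handshaking lemma: 2 * 8 = 16.
A graph is a tree iff it is connected and has exactly n-1 edges. This graph is connected (all 9 vertices in one component) and has 9-1 = 8 edges. It is a tree.
Number of triangles = 0.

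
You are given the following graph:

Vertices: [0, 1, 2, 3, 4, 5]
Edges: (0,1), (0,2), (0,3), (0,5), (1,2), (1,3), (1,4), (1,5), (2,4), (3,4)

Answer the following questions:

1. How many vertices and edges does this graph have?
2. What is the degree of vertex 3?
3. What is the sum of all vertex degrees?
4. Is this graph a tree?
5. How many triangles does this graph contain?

Count: 6 vertices, 10 edges.
Vertex 3 has neighbors [0, 1, 4], degree = 3.
Handshaking lemma: 2 * 10 = 20.
A tree on 6 vertices has 5 edges. This graph has 10 edges (5 extra). Not a tree.
Number of triangles = 5.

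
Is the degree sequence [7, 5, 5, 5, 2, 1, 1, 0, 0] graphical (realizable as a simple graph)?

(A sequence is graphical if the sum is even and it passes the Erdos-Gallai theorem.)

Sum of degrees = 26. Sum is even but fails Erdos-Gallai. The sequence is NOT graphical.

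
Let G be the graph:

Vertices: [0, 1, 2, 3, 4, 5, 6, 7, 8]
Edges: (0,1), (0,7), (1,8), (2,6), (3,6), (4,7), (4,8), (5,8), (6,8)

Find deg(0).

Vertex 0 has neighbors [1, 7], so deg(0) = 2.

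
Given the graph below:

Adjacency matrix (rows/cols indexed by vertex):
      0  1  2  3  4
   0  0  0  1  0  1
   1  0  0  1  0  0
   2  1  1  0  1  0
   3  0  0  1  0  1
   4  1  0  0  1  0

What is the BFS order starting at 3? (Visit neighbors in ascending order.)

BFS from vertex 3 (neighbors processed in ascending order):
Visit order: 3, 2, 4, 0, 1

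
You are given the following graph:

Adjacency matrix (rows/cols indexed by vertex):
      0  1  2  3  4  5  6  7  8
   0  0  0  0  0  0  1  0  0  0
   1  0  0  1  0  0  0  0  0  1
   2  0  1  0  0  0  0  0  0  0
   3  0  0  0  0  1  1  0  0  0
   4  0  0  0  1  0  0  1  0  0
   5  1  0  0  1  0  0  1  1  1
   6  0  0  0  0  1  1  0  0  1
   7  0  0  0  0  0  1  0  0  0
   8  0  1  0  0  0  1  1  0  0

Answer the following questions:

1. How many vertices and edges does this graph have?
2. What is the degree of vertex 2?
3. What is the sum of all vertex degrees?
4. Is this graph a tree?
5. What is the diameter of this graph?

Count: 9 vertices, 10 edges.
Vertex 2 has neighbors [1], degree = 1.
Handshaking lemma: 2 * 10 = 20.
A tree on 9 vertices has 8 edges. This graph has 10 edges (2 extra). Not a tree.
Diameter (longest shortest path) = 4.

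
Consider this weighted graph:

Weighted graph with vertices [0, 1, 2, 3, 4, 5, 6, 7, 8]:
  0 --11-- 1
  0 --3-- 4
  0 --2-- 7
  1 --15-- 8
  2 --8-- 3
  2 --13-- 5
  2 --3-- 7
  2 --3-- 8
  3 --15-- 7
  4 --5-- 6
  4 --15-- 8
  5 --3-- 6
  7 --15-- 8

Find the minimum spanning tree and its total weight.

Applying Kruskal's algorithm (sort edges by weight, add if no cycle):
  Add (0,7) w=2
  Add (0,4) w=3
  Add (2,7) w=3
  Add (2,8) w=3
  Add (5,6) w=3
  Add (4,6) w=5
  Add (2,3) w=8
  Add (0,1) w=11
  Skip (2,5) w=13 (creates cycle)
  Skip (1,8) w=15 (creates cycle)
  Skip (3,7) w=15 (creates cycle)
  Skip (4,8) w=15 (creates cycle)
  Skip (7,8) w=15 (creates cycle)
MST weight = 38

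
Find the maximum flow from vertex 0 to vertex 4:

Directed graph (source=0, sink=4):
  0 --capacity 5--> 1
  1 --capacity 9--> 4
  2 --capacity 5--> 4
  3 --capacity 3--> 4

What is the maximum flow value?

Computing max flow:
  Flow on (0->1): 5/5
  Flow on (1->4): 5/9
Maximum flow = 5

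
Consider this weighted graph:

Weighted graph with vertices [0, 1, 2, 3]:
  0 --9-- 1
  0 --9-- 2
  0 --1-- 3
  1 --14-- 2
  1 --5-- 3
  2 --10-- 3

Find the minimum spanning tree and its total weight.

Applying Kruskal's algorithm (sort edges by weight, add if no cycle):
  Add (0,3) w=1
  Add (1,3) w=5
  Add (0,2) w=9
  Skip (0,1) w=9 (creates cycle)
  Skip (2,3) w=10 (creates cycle)
  Skip (1,2) w=14 (creates cycle)
MST weight = 15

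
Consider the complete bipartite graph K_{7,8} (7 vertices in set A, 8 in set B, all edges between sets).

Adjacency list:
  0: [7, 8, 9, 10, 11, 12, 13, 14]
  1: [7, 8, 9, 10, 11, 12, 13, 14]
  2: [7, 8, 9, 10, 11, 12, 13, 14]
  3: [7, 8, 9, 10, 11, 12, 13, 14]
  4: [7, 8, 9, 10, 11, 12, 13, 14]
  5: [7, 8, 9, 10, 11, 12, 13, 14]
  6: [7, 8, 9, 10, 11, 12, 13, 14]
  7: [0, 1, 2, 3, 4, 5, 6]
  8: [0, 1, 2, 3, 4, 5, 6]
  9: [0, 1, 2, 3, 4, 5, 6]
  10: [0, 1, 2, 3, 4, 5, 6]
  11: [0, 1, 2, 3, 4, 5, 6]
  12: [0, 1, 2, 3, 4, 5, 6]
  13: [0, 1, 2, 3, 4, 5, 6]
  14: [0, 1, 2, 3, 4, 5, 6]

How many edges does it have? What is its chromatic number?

K_{7,8} has 7 * 8 = 56 edges.
Bipartite graphs have chromatic number 2 (color each partition differently).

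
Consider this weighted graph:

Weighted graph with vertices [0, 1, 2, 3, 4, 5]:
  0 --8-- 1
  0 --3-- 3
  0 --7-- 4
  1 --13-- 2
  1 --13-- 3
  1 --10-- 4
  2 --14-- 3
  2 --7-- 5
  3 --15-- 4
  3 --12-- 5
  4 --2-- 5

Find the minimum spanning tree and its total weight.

Applying Kruskal's algorithm (sort edges by weight, add if no cycle):
  Add (4,5) w=2
  Add (0,3) w=3
  Add (0,4) w=7
  Add (2,5) w=7
  Add (0,1) w=8
  Skip (1,4) w=10 (creates cycle)
  Skip (3,5) w=12 (creates cycle)
  Skip (1,3) w=13 (creates cycle)
  Skip (1,2) w=13 (creates cycle)
  Skip (2,3) w=14 (creates cycle)
  Skip (3,4) w=15 (creates cycle)
MST weight = 27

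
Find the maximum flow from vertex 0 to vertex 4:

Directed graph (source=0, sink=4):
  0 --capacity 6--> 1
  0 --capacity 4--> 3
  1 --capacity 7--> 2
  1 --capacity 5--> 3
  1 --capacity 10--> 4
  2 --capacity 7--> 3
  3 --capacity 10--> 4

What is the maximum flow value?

Computing max flow:
  Flow on (0->1): 6/6
  Flow on (0->3): 4/4
  Flow on (1->4): 6/10
  Flow on (3->4): 4/10
Maximum flow = 10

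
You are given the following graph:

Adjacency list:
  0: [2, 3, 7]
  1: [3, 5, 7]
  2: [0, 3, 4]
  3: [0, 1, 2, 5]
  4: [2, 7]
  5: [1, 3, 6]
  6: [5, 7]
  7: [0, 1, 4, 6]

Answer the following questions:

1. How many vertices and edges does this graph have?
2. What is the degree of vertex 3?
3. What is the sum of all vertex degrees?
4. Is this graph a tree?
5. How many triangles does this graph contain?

Count: 8 vertices, 12 edges.
Vertex 3 has neighbors [0, 1, 2, 5], degree = 4.
Handshaking lemma: 2 * 12 = 24.
A tree on 8 vertices has 7 edges. This graph has 12 edges (5 extra). Not a tree.
Number of triangles = 2.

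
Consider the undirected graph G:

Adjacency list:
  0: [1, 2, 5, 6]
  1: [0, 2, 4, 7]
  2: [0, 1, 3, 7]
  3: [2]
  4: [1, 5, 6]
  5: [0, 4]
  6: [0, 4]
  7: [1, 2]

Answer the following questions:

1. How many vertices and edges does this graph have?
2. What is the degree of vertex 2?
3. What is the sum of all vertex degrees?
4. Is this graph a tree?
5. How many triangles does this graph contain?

Count: 8 vertices, 11 edges.
Vertex 2 has neighbors [0, 1, 3, 7], degree = 4.
Handshaking lemma: 2 * 11 = 22.
A tree on 8 vertices has 7 edges. This graph has 11 edges (4 extra). Not a tree.
Number of triangles = 2.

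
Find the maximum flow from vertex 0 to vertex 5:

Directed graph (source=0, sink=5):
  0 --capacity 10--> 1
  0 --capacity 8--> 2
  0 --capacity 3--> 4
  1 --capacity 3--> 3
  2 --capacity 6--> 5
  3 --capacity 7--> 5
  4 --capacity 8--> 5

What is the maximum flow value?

Computing max flow:
  Flow on (0->1): 3/10
  Flow on (0->2): 6/8
  Flow on (0->4): 3/3
  Flow on (1->3): 3/3
  Flow on (2->5): 6/6
  Flow on (3->5): 3/7
  Flow on (4->5): 3/8
Maximum flow = 12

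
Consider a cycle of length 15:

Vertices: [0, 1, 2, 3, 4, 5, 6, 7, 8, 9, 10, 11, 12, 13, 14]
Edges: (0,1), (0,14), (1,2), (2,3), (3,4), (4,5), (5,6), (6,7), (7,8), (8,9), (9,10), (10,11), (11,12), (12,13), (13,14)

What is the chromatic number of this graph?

This is an odd cycle (C_15). Odd cycles are not bipartite (any 2-coloring forces two adjacent vertices to match), and 3 colors suffice.
Chromatic number = 3.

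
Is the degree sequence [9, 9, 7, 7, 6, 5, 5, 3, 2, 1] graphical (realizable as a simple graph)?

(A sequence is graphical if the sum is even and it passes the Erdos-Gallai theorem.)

Sum of degrees = 54. Sum is even but fails Erdos-Gallai. The sequence is NOT graphical.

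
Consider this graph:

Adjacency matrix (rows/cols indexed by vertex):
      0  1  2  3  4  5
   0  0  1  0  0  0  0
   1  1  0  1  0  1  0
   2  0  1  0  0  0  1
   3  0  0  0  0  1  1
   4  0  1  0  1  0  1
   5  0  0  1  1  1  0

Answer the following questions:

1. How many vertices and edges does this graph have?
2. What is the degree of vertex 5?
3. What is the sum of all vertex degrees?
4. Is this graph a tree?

Count: 6 vertices, 7 edges.
Vertex 5 has neighbors [2, 3, 4], degree = 3.
Handshaking lemma: 2 * 7 = 14.
A tree on 6 vertices has 5 edges. This graph has 7 edges (2 extra). Not a tree.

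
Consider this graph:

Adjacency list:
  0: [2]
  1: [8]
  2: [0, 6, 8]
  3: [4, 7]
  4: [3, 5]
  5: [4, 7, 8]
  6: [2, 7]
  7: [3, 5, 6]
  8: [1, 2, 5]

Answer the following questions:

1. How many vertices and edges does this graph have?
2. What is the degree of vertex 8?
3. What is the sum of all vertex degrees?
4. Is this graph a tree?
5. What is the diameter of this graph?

Count: 9 vertices, 10 edges.
Vertex 8 has neighbors [1, 2, 5], degree = 3.
Handshaking lemma: 2 * 10 = 20.
A tree on 9 vertices has 8 edges. This graph has 10 edges (2 extra). Not a tree.
Diameter (longest shortest path) = 4.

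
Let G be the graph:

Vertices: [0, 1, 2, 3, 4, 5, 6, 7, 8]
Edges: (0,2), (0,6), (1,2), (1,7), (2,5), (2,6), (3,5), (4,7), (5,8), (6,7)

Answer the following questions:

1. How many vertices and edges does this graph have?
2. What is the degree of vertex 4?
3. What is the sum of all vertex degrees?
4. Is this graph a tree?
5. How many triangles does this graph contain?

Count: 9 vertices, 10 edges.
Vertex 4 has neighbors [7], degree = 1.
Handshaking lemma: 2 * 10 = 20.
A tree on 9 vertices has 8 edges. This graph has 10 edges (2 extra). Not a tree.
Number of triangles = 1.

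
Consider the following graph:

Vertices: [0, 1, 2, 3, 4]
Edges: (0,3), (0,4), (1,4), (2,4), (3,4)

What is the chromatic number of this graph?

The graph has a maximum clique of size 3 (lower bound on chromatic number).
A valid 3-coloring: {0: 1, 1: 1, 2: 1, 3: 2, 4: 0}.
Chromatic number = 3.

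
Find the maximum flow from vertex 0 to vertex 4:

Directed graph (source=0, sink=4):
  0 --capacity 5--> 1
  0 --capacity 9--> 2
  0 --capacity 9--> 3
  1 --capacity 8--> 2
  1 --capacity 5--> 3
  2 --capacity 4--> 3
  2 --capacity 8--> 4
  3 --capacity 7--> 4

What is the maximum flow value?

Computing max flow:
  Flow on (0->1): 3/5
  Flow on (0->2): 9/9
  Flow on (0->3): 3/9
  Flow on (1->2): 3/8
  Flow on (2->3): 4/4
  Flow on (2->4): 8/8
  Flow on (3->4): 7/7
Maximum flow = 15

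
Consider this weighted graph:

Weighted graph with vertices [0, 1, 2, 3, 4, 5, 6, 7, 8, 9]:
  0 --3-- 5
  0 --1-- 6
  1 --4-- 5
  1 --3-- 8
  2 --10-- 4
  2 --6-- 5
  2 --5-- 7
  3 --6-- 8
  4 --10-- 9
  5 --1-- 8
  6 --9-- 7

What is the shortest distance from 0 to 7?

Using Dijkstra's algorithm from vertex 0:
Shortest path: 0 -> 6 -> 7
Total weight: 1 + 9 = 10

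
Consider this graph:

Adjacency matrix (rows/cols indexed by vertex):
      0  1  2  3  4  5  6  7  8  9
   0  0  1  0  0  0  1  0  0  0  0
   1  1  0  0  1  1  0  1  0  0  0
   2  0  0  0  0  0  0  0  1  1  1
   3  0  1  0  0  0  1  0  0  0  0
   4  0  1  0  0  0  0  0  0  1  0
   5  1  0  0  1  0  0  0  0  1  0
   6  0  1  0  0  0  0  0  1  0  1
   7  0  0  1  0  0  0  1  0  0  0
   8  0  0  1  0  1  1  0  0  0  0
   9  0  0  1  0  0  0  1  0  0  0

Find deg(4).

Vertex 4 has neighbors [1, 8], so deg(4) = 2.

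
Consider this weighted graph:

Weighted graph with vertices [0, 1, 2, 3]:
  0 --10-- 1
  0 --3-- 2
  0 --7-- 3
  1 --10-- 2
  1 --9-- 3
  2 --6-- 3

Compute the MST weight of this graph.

Applying Kruskal's algorithm (sort edges by weight, add if no cycle):
  Add (0,2) w=3
  Add (2,3) w=6
  Skip (0,3) w=7 (creates cycle)
  Add (1,3) w=9
  Skip (0,1) w=10 (creates cycle)
  Skip (1,2) w=10 (creates cycle)
MST weight = 18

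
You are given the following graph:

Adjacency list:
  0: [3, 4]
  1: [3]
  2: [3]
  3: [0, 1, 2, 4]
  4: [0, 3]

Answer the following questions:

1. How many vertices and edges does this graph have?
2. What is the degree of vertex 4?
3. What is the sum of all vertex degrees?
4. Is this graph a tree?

Count: 5 vertices, 5 edges.
Vertex 4 has neighbors [0, 3], degree = 2.
Handshaking lemma: 2 * 5 = 10.
A tree on 5 vertices has 4 edges. This graph has 5 edges (1 extra). Not a tree.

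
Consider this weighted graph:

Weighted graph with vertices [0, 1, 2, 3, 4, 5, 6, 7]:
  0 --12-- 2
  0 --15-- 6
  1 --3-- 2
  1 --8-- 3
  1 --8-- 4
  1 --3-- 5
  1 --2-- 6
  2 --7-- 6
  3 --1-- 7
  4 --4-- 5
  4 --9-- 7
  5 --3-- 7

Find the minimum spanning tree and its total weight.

Applying Kruskal's algorithm (sort edges by weight, add if no cycle):
  Add (3,7) w=1
  Add (1,6) w=2
  Add (1,2) w=3
  Add (1,5) w=3
  Add (5,7) w=3
  Add (4,5) w=4
  Skip (2,6) w=7 (creates cycle)
  Skip (1,3) w=8 (creates cycle)
  Skip (1,4) w=8 (creates cycle)
  Skip (4,7) w=9 (creates cycle)
  Add (0,2) w=12
  Skip (0,6) w=15 (creates cycle)
MST weight = 28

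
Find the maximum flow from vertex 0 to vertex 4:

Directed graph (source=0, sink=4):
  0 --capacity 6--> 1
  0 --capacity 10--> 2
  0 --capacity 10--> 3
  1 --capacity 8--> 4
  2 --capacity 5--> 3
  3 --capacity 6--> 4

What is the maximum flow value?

Computing max flow:
  Flow on (0->1): 6/6
  Flow on (0->2): 5/10
  Flow on (0->3): 1/10
  Flow on (1->4): 6/8
  Flow on (2->3): 5/5
  Flow on (3->4): 6/6
Maximum flow = 12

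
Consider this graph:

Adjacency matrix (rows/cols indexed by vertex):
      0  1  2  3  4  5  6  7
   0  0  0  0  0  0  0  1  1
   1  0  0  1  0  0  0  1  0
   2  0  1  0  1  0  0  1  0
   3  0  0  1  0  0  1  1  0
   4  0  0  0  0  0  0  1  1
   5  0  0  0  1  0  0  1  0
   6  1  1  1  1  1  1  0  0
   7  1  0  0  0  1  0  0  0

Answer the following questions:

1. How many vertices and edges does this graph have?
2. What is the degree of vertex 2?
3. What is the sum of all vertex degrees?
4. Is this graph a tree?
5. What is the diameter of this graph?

Count: 8 vertices, 11 edges.
Vertex 2 has neighbors [1, 3, 6], degree = 3.
Handshaking lemma: 2 * 11 = 22.
A tree on 8 vertices has 7 edges. This graph has 11 edges (4 extra). Not a tree.
Diameter (longest shortest path) = 3.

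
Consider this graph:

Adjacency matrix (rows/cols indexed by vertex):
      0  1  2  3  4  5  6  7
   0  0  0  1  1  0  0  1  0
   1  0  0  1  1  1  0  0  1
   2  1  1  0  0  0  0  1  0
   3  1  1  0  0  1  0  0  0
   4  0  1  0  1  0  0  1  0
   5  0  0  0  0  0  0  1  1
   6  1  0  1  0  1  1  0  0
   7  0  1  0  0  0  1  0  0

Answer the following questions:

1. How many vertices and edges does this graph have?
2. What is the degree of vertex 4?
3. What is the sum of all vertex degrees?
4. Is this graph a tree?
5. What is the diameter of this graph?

Count: 8 vertices, 12 edges.
Vertex 4 has neighbors [1, 3, 6], degree = 3.
Handshaking lemma: 2 * 12 = 24.
A tree on 8 vertices has 7 edges. This graph has 12 edges (5 extra). Not a tree.
Diameter (longest shortest path) = 3.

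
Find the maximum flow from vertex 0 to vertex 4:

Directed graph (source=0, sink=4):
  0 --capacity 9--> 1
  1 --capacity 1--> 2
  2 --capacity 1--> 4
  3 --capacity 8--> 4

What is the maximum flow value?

Computing max flow:
  Flow on (0->1): 1/9
  Flow on (1->2): 1/1
  Flow on (2->4): 1/1
Maximum flow = 1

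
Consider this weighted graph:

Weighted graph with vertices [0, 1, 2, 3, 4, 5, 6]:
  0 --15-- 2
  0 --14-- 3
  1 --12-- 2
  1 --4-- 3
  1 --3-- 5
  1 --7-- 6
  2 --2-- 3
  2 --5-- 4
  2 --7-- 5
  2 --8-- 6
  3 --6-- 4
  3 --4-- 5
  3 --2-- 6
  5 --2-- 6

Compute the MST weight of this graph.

Applying Kruskal's algorithm (sort edges by weight, add if no cycle):
  Add (2,3) w=2
  Add (3,6) w=2
  Add (5,6) w=2
  Add (1,5) w=3
  Skip (1,3) w=4 (creates cycle)
  Skip (3,5) w=4 (creates cycle)
  Add (2,4) w=5
  Skip (3,4) w=6 (creates cycle)
  Skip (1,6) w=7 (creates cycle)
  Skip (2,5) w=7 (creates cycle)
  Skip (2,6) w=8 (creates cycle)
  Skip (1,2) w=12 (creates cycle)
  Add (0,3) w=14
  Skip (0,2) w=15 (creates cycle)
MST weight = 28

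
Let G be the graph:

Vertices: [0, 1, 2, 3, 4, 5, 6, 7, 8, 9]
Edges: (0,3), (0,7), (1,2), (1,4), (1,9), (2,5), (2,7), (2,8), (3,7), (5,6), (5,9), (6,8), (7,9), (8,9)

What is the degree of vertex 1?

Vertex 1 has neighbors [2, 4, 9], so deg(1) = 3.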